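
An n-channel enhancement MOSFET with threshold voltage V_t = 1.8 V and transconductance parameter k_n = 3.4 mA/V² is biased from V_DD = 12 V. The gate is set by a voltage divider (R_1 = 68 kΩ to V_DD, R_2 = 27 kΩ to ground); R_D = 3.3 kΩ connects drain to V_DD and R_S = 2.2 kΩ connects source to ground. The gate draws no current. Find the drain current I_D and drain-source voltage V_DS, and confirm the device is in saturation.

I_D ≈ 0.49 mA, V_DS ≈ 9.3 V

V_G = V_DD·R_2/(R_1+R_2) = 12×27/95 = 3.41 V.
Assume saturation: I_D = (k_n/2)(V_GS − V_t)² with V_GS = V_G − I_D·R_S = 3.41 − 2.2·I_D.
Substituting gives 8.23·I_D² − 13·I_D + 4.41 = 0, with roots I_D = 0.488 or 1.1 mA.
The root I_D = 1.1 mA gives V_GS = 0.997 V ≤ V_t, so take I_D = 0.488 mA.
Then V_GS = 2.34 V and V_DS = V_DD − I_D(R_D+R_S) = 12 − 0.488×5.5 = 9.31 V.
Saturation requires V_DS ≥ V_GS − V_t = 0.536 V; 9.31 ≥ 0.536 ✓.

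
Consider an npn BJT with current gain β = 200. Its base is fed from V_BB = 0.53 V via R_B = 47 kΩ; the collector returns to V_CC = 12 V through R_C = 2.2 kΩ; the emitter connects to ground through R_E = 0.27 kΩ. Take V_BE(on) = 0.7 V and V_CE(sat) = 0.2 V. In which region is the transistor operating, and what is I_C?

V_BB = 0.53 V ≤ V_BE(on) = 0.7 V, so the base-emitter junction is not forward biased.
The transistor is in cutoff: I_B = I_C = 0.

cutoff; I_C ≈ 0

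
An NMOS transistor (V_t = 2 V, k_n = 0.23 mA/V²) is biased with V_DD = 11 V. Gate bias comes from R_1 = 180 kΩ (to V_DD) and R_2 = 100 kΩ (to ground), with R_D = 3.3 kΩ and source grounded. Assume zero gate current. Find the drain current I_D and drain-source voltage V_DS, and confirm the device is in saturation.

I_D ≈ 0.43 mA, V_DS ≈ 9.6 V

V_G = V_DD·R_2/(R_1+R_2) = 11×100/280 = 3.93 V. With the source grounded, V_GS = V_G = 3.93 V.
Assume saturation: I_D = (k_n/2)(V_GS − V_t)² = (0.23/2)×(3.93 − 2)² = 0.115×1.93² = 0.428 mA.
V_DS = V_DD − I_D·R_D = 11 − 0.428×3.3 = 9.59 V.
Saturation requires V_DS ≥ V_GS − V_t = 1.93 V; 9.59 ≥ 1.93 ✓.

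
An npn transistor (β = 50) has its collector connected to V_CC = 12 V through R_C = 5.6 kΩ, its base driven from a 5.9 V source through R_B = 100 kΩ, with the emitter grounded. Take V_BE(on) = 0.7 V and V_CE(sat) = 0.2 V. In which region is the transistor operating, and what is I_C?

Assume active: I_B = (5.9 − 0.7)/100 = 0.052 mA, giving I_C = β·I_B = 2.6 mA.
But then V_CE = 12 − 2.6×5.6 = -2.56 V < V_CE(sat) = 0.2 V — impossible in the active region.
So the transistor is saturated. With V_CE = 0.2 V, I_C = (V_CC − 0.2)/R_C = 11.8/5.6 = 2.11 mA.
Check: β·I_B = 2.6 mA > I_C = 2.11 mA, confirming saturation.

saturation; I_C ≈ 2.1 mA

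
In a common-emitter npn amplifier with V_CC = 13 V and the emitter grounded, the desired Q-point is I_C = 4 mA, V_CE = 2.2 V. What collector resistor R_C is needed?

R_C ≈ 2.7 kΩ

Collector loop: V_CC = I_C·R_C + V_CE.
R_C = (V_CC − V_CE)/I_C = (13 − 2.2)/4 = 2.7 kΩ.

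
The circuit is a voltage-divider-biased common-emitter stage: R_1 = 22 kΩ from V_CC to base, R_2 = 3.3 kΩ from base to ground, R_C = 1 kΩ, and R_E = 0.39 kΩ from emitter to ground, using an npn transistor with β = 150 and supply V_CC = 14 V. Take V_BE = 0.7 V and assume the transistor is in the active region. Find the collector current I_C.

I_C ≈ 2.7 mA

Thevenize the base divider: V_Th = V_CC·R_2/(R_1+R_2) = 14×3.3/25.3 = 1.83 V, R_Th = R_1‖R_2 = 2.87 kΩ.
Base-emitter loop: V_Th = I_B·R_Th + V_BE + (β+1)I_B·R_E, so I_B = (1.83 − 0.7) / (2.87 + 151×0.39) = 0.0182 mA.
I_C = β·I_B = 150×0.0182 = 2.74 mA, and I_E = (β+1)I_B = 2.75 mA.
V_CE = V_CC − I_C·R_C − I_E·R_E = 14 − 2.74×1 − 2.75×0.39 = 10.2 V.
V_CE = 10.2 V > 0.2 V confirms active-region operation.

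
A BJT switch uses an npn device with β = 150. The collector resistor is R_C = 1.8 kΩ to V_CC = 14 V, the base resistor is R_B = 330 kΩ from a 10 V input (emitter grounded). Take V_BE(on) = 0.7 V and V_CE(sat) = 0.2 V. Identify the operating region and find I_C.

active; I_C ≈ 4.2 mA

Assume active. Base-emitter loop: I_B = (V_BB − V_BE)/R_B = (10 − 0.7)/330 = 0.0282 mA.
I_C = β·I_B = 150×0.0282 = 4.23 mA.
V_CE = V_CC − I_C·R_C = 14 − 4.23×1.8 = 6.39 V > V_CE(sat), so the active-region assumption holds.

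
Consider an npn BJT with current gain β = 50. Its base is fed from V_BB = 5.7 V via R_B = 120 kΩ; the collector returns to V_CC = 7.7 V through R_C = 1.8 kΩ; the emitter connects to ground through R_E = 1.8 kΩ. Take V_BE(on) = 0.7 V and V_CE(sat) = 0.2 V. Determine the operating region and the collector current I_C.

Assume active. Base-emitter loop: I_B = (V_BB − V_BE)/(R_B + (β+1)R_E) = (5.7 − 0.7)/(120 + 51×1.8) = 0.0236 mA.
I_C = β·I_B = 50×0.0236 = 1.18 mA.
V_CE = V_CC − I_C·R_C − I_E·R_E = 7.7 − 1.18×1.8 − 1.2×1.8 = 3.41 V > V_CE(sat), so the active-region assumption holds.

active; I_C ≈ 1.2 mA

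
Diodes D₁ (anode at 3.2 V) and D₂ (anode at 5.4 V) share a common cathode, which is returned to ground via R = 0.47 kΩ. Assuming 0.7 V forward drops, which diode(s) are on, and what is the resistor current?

Only D₂ conducts; I_R ≈ 10 mA

Assume both conduct. Then node N would need to be at both 3.2−0.7 = 2.5 V and 5.4−0.7 = 4.7 V, which is impossible.
Assume only D₂ conducts: V_N = 5.4 − 0.7 = 4.7 V, so I_R = 4.7/0.47 = 10 mA.
Check D₁: its anode-to-cathode voltage is 3.2 − 4.7 = -1.5 V < 0.7 V, so it is off. The assumption is consistent.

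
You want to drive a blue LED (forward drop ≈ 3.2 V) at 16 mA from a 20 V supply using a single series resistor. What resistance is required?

The resistor drops V_S − V_D = 20 − 3.2 = 16.8 V at 16 mA.
R = 16.8 V / 16 mA = 1.05 kΩ.

R ≈ 1.1 kΩ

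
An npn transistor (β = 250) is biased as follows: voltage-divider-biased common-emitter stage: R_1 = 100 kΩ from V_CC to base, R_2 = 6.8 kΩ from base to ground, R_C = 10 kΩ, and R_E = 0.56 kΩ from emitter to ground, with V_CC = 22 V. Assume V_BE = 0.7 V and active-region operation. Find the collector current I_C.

Thevenize the base divider: V_Th = V_CC·R_2/(R_1+R_2) = 22×6.8/107 = 1.4 V, R_Th = R_1‖R_2 = 6.37 kΩ.
Base-emitter loop: V_Th = I_B·R_Th + V_BE + (β+1)I_B·R_E, so I_B = (1.4 − 0.7) / (6.37 + 251×0.56) = 0.00477 mA.
I_C = β·I_B = 250×0.00477 = 1.19 mA, and I_E = (β+1)I_B = 1.2 mA.
V_CE = V_CC − I_C·R_C − I_E·R_E = 22 − 1.19×10 − 1.2×0.56 = 9.41 V.
V_CE = 9.41 V > 0.2 V confirms active-region operation.

I_C ≈ 1.2 mA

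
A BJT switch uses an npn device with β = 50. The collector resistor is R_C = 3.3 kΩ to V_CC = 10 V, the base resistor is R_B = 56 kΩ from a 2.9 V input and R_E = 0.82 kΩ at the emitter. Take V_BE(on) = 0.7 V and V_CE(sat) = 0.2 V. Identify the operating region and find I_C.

active; I_C ≈ 1.1 mA

Assume active. Base-emitter loop: I_B = (V_BB − V_BE)/(R_B + (β+1)R_E) = (2.9 − 0.7)/(56 + 51×0.82) = 0.0225 mA.
I_C = β·I_B = 50×0.0225 = 1.12 mA.
V_CE = V_CC − I_C·R_C − I_E·R_E = 10 − 1.12×3.3 − 1.15×0.82 = 5.35 V > V_CE(sat), so the active-region assumption holds.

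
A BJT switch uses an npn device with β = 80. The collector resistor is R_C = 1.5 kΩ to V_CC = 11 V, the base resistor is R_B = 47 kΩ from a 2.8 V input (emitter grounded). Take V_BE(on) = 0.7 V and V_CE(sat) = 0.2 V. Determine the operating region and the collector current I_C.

Assume active. Base-emitter loop: I_B = (V_BB − V_BE)/R_B = (2.8 − 0.7)/47 = 0.0447 mA.
I_C = β·I_B = 80×0.0447 = 3.57 mA.
V_CE = V_CC − I_C·R_C = 11 − 3.57×1.5 = 5.64 V > V_CE(sat), so the active-region assumption holds.

active; I_C ≈ 3.6 mA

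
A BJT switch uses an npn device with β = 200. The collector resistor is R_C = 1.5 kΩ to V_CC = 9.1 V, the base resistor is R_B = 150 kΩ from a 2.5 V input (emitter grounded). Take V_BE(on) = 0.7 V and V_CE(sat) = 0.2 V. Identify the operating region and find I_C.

active; I_C ≈ 2.4 mA

Assume active. Base-emitter loop: I_B = (V_BB − V_BE)/R_B = (2.5 − 0.7)/150 = 0.012 mA.
I_C = β·I_B = 200×0.012 = 2.4 mA.
V_CE = V_CC − I_C·R_C = 9.1 − 2.4×1.5 = 5.5 V > V_CE(sat), so the active-region assumption holds.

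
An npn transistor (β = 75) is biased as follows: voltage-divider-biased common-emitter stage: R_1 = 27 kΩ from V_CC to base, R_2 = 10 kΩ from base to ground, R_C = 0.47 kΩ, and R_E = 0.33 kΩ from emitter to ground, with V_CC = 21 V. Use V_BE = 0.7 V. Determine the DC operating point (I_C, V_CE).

Thevenize the base divider: V_Th = V_CC·R_2/(R_1+R_2) = 21×10/37 = 5.68 V, R_Th = R_1‖R_2 = 7.3 kΩ.
Base-emitter loop: V_Th = I_B·R_Th + V_BE + (β+1)I_B·R_E, so I_B = (5.68 − 0.7) / (7.3 + 76×0.33) = 0.154 mA.
I_C = β·I_B = 75×0.154 = 11.5 mA, and I_E = (β+1)I_B = 11.7 mA.
V_CE = V_CC − I_C·R_C − I_E·R_E = 21 − 11.5×0.47 − 11.7×0.33 = 11.7 V.
V_CE = 11.7 V > 0.2 V confirms active-region operation.

I_C ≈ 12 mA, V_CE ≈ 12 V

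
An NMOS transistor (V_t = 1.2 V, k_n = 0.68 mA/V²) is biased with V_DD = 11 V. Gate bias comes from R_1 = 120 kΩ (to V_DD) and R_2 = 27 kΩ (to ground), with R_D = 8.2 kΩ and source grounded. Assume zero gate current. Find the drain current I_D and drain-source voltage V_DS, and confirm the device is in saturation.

V_G = V_DD·R_2/(R_1+R_2) = 11×27/147 = 2.02 V. With the source grounded, V_GS = V_G = 2.02 V.
Assume saturation: I_D = (k_n/2)(V_GS − V_t)² = (0.68/2)×(2.02 − 1.2)² = 0.34×0.82² = 0.229 mA.
V_DS = V_DD − I_D·R_D = 11 − 0.229×8.2 = 9.12 V.
Saturation requires V_DS ≥ V_GS − V_t = 0.82 V; 9.12 ≥ 0.82 ✓.

I_D ≈ 0.23 mA, V_DS ≈ 9.1 V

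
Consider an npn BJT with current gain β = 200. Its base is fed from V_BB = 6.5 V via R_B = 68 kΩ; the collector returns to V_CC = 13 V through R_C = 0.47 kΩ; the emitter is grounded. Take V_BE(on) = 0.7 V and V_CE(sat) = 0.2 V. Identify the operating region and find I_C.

Assume active. Base-emitter loop: I_B = (V_BB − V_BE)/R_B = (6.5 − 0.7)/68 = 0.0853 mA.
I_C = β·I_B = 200×0.0853 = 17.1 mA.
V_CE = V_CC − I_C·R_C = 13 − 17.1×0.47 = 4.98 V > V_CE(sat), so the active-region assumption holds.

active; I_C ≈ 17 mA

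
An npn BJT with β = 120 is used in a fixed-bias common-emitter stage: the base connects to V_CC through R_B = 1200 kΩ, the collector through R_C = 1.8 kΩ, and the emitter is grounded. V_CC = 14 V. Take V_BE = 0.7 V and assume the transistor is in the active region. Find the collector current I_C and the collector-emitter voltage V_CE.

I_C ≈ 1.3 mA, V_CE ≈ 12 V

Base loop: V_CC = I_B·R_B + V_BE, so I_B = (14 − 0.7)/1200 kΩ = 0.0111 mA.
In the active region I_C = β·I_B = 120 × 0.0111 = 1.33 mA.
Collector loop: V_CE = V_CC − I_C·R_C = 14 − 1.33×1.8 = 11.6 V.
Since V_CE = 11.6 V > V_CE(sat) ≈ 0.2 V, the transistor is in the active region as assumed.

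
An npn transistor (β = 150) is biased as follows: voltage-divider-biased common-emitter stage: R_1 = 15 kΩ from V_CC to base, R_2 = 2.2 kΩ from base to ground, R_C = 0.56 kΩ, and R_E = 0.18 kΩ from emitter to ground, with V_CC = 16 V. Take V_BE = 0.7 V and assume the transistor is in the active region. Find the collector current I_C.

Thevenize the base divider: V_Th = V_CC·R_2/(R_1+R_2) = 16×2.2/17.2 = 2.05 V, R_Th = R_1‖R_2 = 1.92 kΩ.
Base-emitter loop: V_Th = I_B·R_Th + V_BE + (β+1)I_B·R_E, so I_B = (2.05 − 0.7) / (1.92 + 151×0.18) = 0.0463 mA.
I_C = β·I_B = 150×0.0463 = 6.94 mA, and I_E = (β+1)I_B = 6.99 mA.
V_CE = V_CC − I_C·R_C − I_E·R_E = 16 − 6.94×0.56 − 6.99×0.18 = 10.9 V.
V_CE = 10.9 V > 0.2 V confirms active-region operation.

I_C ≈ 6.9 mA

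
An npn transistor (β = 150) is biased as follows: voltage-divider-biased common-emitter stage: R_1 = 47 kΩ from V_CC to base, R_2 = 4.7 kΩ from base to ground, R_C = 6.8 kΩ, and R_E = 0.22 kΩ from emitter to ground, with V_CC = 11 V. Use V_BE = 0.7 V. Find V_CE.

Thevenize the base divider: V_Th = V_CC·R_2/(R_1+R_2) = 11×4.7/51.7 = 1 V, R_Th = R_1‖R_2 = 4.27 kΩ.
Base-emitter loop: V_Th = I_B·R_Th + V_BE + (β+1)I_B·R_E, so I_B = (1 − 0.7) / (4.27 + 151×0.22) = 0.008 mA.
I_C = β·I_B = 150×0.008 = 1.2 mA, and I_E = (β+1)I_B = 1.21 mA.
V_CE = V_CC − I_C·R_C − I_E·R_E = 11 − 1.2×6.8 − 1.21×0.22 = 2.57 V.
V_CE = 2.57 V > 0.2 V confirms active-region operation.

V_CE ≈ 2.6 V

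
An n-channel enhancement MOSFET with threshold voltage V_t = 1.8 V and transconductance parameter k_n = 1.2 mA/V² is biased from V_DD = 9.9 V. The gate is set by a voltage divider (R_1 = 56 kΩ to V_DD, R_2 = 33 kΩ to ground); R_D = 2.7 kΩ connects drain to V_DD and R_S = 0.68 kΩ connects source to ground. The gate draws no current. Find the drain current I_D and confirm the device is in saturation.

I_D ≈ 0.93 mA

V_G = V_DD·R_2/(R_1+R_2) = 9.9×33/89 = 3.67 V.
Assume saturation: I_D = (k_n/2)(V_GS − V_t)² with V_GS = V_G − I_D·R_S = 3.67 − 0.68·I_D.
Substituting gives 0.277·I_D² − 2.53·I_D + 2.1 = 0, with roots I_D = 0.925 or 8.18 mA.
The root I_D = 8.18 mA gives V_GS = -1.89 V ≤ V_t, so take I_D = 0.925 mA.
Then V_GS = 3.04 V and V_DS = V_DD − I_D(R_D+R_S) = 9.9 − 0.925×3.38 = 6.77 V.
Saturation requires V_DS ≥ V_GS − V_t = 1.24 V; 6.77 ≥ 1.24 ✓.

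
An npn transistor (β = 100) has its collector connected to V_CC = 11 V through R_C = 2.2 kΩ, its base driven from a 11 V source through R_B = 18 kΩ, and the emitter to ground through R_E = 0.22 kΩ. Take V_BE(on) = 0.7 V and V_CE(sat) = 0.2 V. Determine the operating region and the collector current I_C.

saturation; I_C ≈ 4.4 mA

Assume active: I_B = (11 − 0.7)/(18 + 101×0.22) = 0.256 mA, I_C = β·I_B = 25.6 mA.
Then V_CE = 11 − 25.6×2.2 − 25.9×0.22 = -51 V < 0.2 V — the active assumption fails.
Re-solve with V_CE = 0.2 V. KCL at the emitter: V_E/R_E = (V_BB−0.7−V_E)/R_B + (V_CC−0.2−V_E)/R_C, giving V_E = 1.08 V.
I_C = (V_CC − 0.2 − V_E)/R_C = (10.8 − 1.08)/2.2 = 4.42 mA.
Check: I_B = (10.3 − 1.08)/18 = 0.512 mA, and β·I_B = 51.2 mA > I_C, confirming saturation.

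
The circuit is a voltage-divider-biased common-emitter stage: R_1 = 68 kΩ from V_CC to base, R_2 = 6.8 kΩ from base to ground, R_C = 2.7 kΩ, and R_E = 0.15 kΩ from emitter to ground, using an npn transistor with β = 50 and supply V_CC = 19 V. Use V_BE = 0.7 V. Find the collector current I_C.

I_C ≈ 3.7 mA

Thevenize the base divider: V_Th = V_CC·R_2/(R_1+R_2) = 19×6.8/74.8 = 1.73 V, R_Th = R_1‖R_2 = 6.18 kΩ.
Base-emitter loop: V_Th = I_B·R_Th + V_BE + (β+1)I_B·R_E, so I_B = (1.73 − 0.7) / (6.18 + 51×0.15) = 0.0743 mA.
I_C = β·I_B = 50×0.0743 = 3.71 mA, and I_E = (β+1)I_B = 3.79 mA.
V_CE = V_CC − I_C·R_C − I_E·R_E = 19 − 3.71×2.7 − 3.79×0.15 = 8.41 V.
V_CE = 8.41 V > 0.2 V confirms active-region operation.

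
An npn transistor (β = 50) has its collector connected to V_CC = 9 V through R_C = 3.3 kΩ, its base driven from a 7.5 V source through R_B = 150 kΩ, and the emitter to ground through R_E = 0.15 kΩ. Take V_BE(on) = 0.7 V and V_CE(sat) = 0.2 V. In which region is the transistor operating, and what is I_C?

Assume active. Base-emitter loop: I_B = (V_BB − V_BE)/(R_B + (β+1)R_E) = (7.5 − 0.7)/(150 + 51×0.15) = 0.0431 mA.
I_C = β·I_B = 50×0.0431 = 2.16 mA.
V_CE = V_CC − I_C·R_C − I_E·R_E = 9 − 2.16×3.3 − 2.2×0.15 = 1.55 V > V_CE(sat), so the active-region assumption holds.

active; I_C ≈ 2.2 mA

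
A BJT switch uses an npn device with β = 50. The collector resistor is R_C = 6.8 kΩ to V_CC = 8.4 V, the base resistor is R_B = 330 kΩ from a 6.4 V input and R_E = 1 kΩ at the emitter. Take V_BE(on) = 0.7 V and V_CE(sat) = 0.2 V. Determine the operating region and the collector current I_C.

active; I_C ≈ 0.75 mA

Assume active. Base-emitter loop: I_B = (V_BB − V_BE)/(R_B + (β+1)R_E) = (6.4 − 0.7)/(330 + 51×1) = 0.015 mA.
I_C = β·I_B = 50×0.015 = 0.748 mA.
V_CE = V_CC − I_C·R_C − I_E·R_E = 8.4 − 0.748×6.8 − 0.763×1 = 2.55 V > V_CE(sat), so the active-region assumption holds.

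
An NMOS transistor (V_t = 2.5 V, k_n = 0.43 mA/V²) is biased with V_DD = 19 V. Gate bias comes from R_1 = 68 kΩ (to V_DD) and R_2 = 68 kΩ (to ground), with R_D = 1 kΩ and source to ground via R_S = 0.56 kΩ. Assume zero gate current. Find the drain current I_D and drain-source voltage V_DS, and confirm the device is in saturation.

V_G = V_DD·R_2/(R_1+R_2) = 19×68/136 = 9.5 V.
Assume saturation: I_D = (k_n/2)(V_GS − V_t)² with V_GS = V_G − I_D·R_S = 9.5 − 0.56·I_D.
Substituting gives 0.0674·I_D² − 2.69·I_D + 10.5 = 0, with roots I_D = 4.41 or 35.4 mA.
The root I_D = 35.4 mA gives V_GS = -10.3 V ≤ V_t, so take I_D = 4.41 mA.
Then V_GS = 7.03 V and V_DS = V_DD − I_D(R_D+R_S) = 19 − 4.41×1.56 = 12.1 V.
Saturation requires V_DS ≥ V_GS − V_t = 4.53 V; 12.1 ≥ 4.53 ✓.

I_D ≈ 4.4 mA, V_DS ≈ 12 V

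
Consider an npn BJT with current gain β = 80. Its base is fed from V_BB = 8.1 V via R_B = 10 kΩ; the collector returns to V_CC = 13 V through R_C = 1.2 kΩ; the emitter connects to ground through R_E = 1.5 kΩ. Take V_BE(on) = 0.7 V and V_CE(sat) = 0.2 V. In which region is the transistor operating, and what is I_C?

active; I_C ≈ 4.5 mA

Assume active. Base-emitter loop: I_B = (V_BB − V_BE)/(R_B + (β+1)R_E) = (8.1 − 0.7)/(10 + 81×1.5) = 0.0563 mA.
I_C = β·I_B = 80×0.0563 = 4.5 mA.
V_CE = V_CC − I_C·R_C − I_E·R_E = 13 − 4.5×1.2 − 4.56×1.5 = 0.76 V > V_CE(sat), so the active-region assumption holds.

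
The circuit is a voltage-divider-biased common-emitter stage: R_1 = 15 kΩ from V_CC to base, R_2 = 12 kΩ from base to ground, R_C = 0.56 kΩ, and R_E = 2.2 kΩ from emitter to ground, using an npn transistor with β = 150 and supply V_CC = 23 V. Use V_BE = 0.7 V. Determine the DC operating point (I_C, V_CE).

Thevenize the base divider: V_Th = V_CC·R_2/(R_1+R_2) = 23×12/27 = 10.2 V, R_Th = R_1‖R_2 = 6.67 kΩ.
Base-emitter loop: V_Th = I_B·R_Th + V_BE + (β+1)I_B·R_E, so I_B = (10.2 − 0.7) / (6.67 + 151×2.2) = 0.0281 mA.
I_C = β·I_B = 150×0.0281 = 4.22 mA, and I_E = (β+1)I_B = 4.24 mA.
V_CE = V_CC − I_C·R_C − I_E·R_E = 23 − 4.22×0.56 − 4.24×2.2 = 11.3 V.
V_CE = 11.3 V > 0.2 V confirms active-region operation.

I_C ≈ 4.2 mA, V_CE ≈ 11 V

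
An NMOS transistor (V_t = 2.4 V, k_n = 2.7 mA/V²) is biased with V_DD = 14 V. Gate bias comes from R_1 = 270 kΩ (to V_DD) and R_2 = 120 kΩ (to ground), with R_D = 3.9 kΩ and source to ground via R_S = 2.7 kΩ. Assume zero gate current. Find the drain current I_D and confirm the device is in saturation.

I_D ≈ 0.48 mA

V_G = V_DD·R_2/(R_1+R_2) = 14×120/390 = 4.31 V.
Assume saturation: I_D = (k_n/2)(V_GS − V_t)² with V_GS = V_G − I_D·R_S = 4.31 − 2.7·I_D.
Substituting gives 9.84·I_D² − 14.9·I_D + 4.91 = 0, with roots I_D = 0.485 or 1.03 mA.
The root I_D = 1.03 mA gives V_GS = 1.53 V ≤ V_t, so take I_D = 0.485 mA.
Then V_GS = 3 V and V_DS = V_DD − I_D(R_D+R_S) = 14 − 0.485×6.6 = 10.8 V.
Saturation requires V_DS ≥ V_GS − V_t = 0.599 V; 10.8 ≥ 0.599 ✓.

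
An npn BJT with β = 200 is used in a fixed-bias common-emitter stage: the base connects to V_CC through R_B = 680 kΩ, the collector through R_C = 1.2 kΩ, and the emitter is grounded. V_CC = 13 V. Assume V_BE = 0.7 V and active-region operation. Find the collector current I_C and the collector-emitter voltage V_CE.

Base loop: V_CC = I_B·R_B + V_BE, so I_B = (13 − 0.7)/680 kΩ = 0.0181 mA.
In the active region I_C = β·I_B = 200 × 0.0181 = 3.62 mA.
Collector loop: V_CE = V_CC − I_C·R_C = 13 − 3.62×1.2 = 8.66 V.
Since V_CE = 8.66 V > V_CE(sat) ≈ 0.2 V, the transistor is in the active region as assumed.

I_C ≈ 3.6 mA, V_CE ≈ 8.7 V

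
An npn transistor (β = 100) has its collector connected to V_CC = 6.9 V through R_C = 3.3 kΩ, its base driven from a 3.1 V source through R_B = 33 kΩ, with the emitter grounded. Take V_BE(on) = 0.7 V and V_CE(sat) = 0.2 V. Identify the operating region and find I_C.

saturation; I_C ≈ 2 mA

Assume active: I_B = (3.1 − 0.7)/33 = 0.0727 mA, giving I_C = β·I_B = 7.27 mA.
But then V_CE = 6.9 − 7.27×3.3 = -17.1 V < V_CE(sat) = 0.2 V — impossible in the active region.
So the transistor is saturated. With V_CE = 0.2 V, I_C = (V_CC − 0.2)/R_C = 6.7/3.3 = 2.03 mA.
Check: β·I_B = 7.27 mA > I_C = 2.03 mA, confirming saturation.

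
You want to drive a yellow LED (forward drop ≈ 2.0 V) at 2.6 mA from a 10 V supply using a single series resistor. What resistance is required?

R ≈ 3.1 kΩ

The resistor drops V_S − V_D = 10 − 2.0 = 8 V at 2.6 mA.
R = 8 V / 2.6 mA = 3.08 kΩ.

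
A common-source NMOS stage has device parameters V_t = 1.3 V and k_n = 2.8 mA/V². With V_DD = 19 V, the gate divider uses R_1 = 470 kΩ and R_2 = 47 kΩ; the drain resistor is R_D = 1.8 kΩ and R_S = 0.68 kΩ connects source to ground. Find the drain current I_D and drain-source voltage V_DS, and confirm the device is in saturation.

V_G = V_DD·R_2/(R_1+R_2) = 19×47/517 = 1.73 V.
Assume saturation: I_D = (k_n/2)(V_GS − V_t)² with V_GS = V_G − I_D·R_S = 1.73 − 0.68·I_D.
Substituting gives 0.647·I_D² − 1.81·I_D + 0.256 = 0, with roots I_D = 0.149 or 2.65 mA.
The root I_D = 2.65 mA gives V_GS = -0.0765 V ≤ V_t, so take I_D = 0.149 mA.
Then V_GS = 1.63 V and V_DS = V_DD − I_D(R_D+R_S) = 19 − 0.149×2.48 = 18.6 V.
Saturation requires V_DS ≥ V_GS − V_t = 0.326 V; 18.6 ≥ 0.326 ✓.

I_D ≈ 0.15 mA, V_DS ≈ 19 V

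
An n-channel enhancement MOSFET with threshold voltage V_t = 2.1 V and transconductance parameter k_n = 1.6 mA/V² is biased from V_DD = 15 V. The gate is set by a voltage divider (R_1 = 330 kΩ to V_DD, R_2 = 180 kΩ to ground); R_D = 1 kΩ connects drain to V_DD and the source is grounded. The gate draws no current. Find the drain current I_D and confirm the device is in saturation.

I_D ≈ 8.2 mA

V_G = V_DD·R_2/(R_1+R_2) = 15×180/510 = 5.29 V. With the source grounded, V_GS = V_G = 5.29 V.
Assume saturation: I_D = (k_n/2)(V_GS − V_t)² = (1.6/2)×(5.29 − 2.1)² = 0.8×3.19² = 8.16 mA.
V_DS = V_DD − I_D·R_D = 15 − 8.16×1 = 6.84 V.
Saturation requires V_DS ≥ V_GS − V_t = 3.19 V; 6.84 ≥ 3.19 ✓.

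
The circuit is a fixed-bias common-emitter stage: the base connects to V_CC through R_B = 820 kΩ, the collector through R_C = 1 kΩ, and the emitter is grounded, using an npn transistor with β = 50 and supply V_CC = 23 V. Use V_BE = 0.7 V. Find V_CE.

V_CE ≈ 22 V

Base loop: V_CC = I_B·R_B + V_BE, so I_B = (23 − 0.7)/820 kΩ = 0.0272 mA.
In the active region I_C = β·I_B = 50 × 0.0272 = 1.36 mA.
Collector loop: V_CE = V_CC − I_C·R_C = 23 − 1.36×1 = 21.6 V.
Since V_CE = 21.6 V > V_CE(sat) ≈ 0.2 V, the transistor is in the active region as assumed.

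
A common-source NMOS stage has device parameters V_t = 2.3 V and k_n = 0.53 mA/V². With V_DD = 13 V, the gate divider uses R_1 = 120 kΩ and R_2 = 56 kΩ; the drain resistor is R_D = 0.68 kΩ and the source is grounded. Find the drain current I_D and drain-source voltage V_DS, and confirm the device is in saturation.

I_D ≈ 0.89 mA, V_DS ≈ 12 V

V_G = V_DD·R_2/(R_1+R_2) = 13×56/176 = 4.14 V. With the source grounded, V_GS = V_G = 4.14 V.
Assume saturation: I_D = (k_n/2)(V_GS − V_t)² = (0.53/2)×(4.14 − 2.3)² = 0.265×1.84² = 0.894 mA.
V_DS = V_DD − I_D·R_D = 13 − 0.894×0.68 = 12.4 V.
Saturation requires V_DS ≥ V_GS − V_t = 1.84 V; 12.4 ≥ 1.84 ✓.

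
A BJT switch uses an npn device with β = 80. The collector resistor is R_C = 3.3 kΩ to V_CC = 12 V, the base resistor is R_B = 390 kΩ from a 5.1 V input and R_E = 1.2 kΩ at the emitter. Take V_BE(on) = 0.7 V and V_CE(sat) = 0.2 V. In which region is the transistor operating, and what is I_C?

Assume active. Base-emitter loop: I_B = (V_BB − V_BE)/(R_B + (β+1)R_E) = (5.1 − 0.7)/(390 + 81×1.2) = 0.00903 mA.
I_C = β·I_B = 80×0.00903 = 0.722 mA.
V_CE = V_CC − I_C·R_C − I_E·R_E = 12 − 0.722×3.3 − 0.732×1.2 = 8.74 V > V_CE(sat), so the active-region assumption holds.

active; I_C ≈ 0.72 mA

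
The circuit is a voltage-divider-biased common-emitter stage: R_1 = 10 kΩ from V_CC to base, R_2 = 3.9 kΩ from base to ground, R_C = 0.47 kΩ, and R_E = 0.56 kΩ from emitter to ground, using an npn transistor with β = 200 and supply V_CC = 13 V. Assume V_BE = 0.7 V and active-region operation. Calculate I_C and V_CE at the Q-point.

I_C ≈ 5.1 mA, V_CE ≈ 7.7 V

Thevenize the base divider: V_Th = V_CC·R_2/(R_1+R_2) = 13×3.9/13.9 = 3.65 V, R_Th = R_1‖R_2 = 2.81 kΩ.
Base-emitter loop: V_Th = I_B·R_Th + V_BE + (β+1)I_B·R_E, so I_B = (3.65 − 0.7) / (2.81 + 201×0.56) = 0.0255 mA.
I_C = β·I_B = 200×0.0255 = 5.11 mA, and I_E = (β+1)I_B = 5.14 mA.
V_CE = V_CC − I_C·R_C − I_E·R_E = 13 − 5.11×0.47 − 5.14×0.56 = 7.72 V.
V_CE = 7.72 V > 0.2 V confirms active-region operation.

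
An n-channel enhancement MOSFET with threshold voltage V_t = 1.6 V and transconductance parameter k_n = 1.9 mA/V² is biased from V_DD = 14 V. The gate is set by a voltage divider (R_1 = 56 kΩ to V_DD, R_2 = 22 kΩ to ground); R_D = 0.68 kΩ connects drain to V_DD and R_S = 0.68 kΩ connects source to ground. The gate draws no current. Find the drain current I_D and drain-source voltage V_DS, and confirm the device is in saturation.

V_G = V_DD·R_2/(R_1+R_2) = 14×22/78 = 3.95 V.
Assume saturation: I_D = (k_n/2)(V_GS − V_t)² with V_GS = V_G − I_D·R_S = 3.95 − 0.68·I_D.
Substituting gives 0.439·I_D² − 4.03·I_D + 5.24 = 0, with roots I_D = 1.57 or 7.62 mA.
The root I_D = 7.62 mA gives V_GS = -1.23 V ≤ V_t, so take I_D = 1.57 mA.
Then V_GS = 2.88 V and V_DS = V_DD − I_D(R_D+R_S) = 14 − 1.57×1.36 = 11.9 V.
Saturation requires V_DS ≥ V_GS − V_t = 1.28 V; 11.9 ≥ 1.28 ✓.

I_D ≈ 1.6 mA, V_DS ≈ 12 V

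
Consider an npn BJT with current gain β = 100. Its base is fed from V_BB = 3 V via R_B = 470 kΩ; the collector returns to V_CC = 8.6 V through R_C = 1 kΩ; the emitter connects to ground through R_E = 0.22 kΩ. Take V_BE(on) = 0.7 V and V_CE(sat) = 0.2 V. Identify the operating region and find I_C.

Assume active. Base-emitter loop: I_B = (V_BB − V_BE)/(R_B + (β+1)R_E) = (3 − 0.7)/(470 + 101×0.22) = 0.00467 mA.
I_C = β·I_B = 100×0.00467 = 0.467 mA.
V_CE = V_CC − I_C·R_C − I_E·R_E = 8.6 − 0.467×1 − 0.472×0.22 = 8.03 V > V_CE(sat), so the active-region assumption holds.

active; I_C ≈ 0.47 mA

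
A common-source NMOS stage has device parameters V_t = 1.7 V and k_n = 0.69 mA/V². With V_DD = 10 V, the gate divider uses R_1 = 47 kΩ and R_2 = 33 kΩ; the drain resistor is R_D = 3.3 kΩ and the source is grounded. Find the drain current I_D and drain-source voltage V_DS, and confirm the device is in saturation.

V_G = V_DD·R_2/(R_1+R_2) = 10×33/80 = 4.12 V. With the source grounded, V_GS = V_G = 4.12 V.
Assume saturation: I_D = (k_n/2)(V_GS − V_t)² = (0.69/2)×(4.12 − 1.7)² = 0.345×2.42² = 2.03 mA.
V_DS = V_DD − I_D·R_D = 10 − 2.03×3.3 = 3.3 V.
Saturation requires V_DS ≥ V_GS − V_t = 2.42 V; 3.3 ≥ 2.42 ✓.

I_D ≈ 2 mA, V_DS ≈ 3.3 V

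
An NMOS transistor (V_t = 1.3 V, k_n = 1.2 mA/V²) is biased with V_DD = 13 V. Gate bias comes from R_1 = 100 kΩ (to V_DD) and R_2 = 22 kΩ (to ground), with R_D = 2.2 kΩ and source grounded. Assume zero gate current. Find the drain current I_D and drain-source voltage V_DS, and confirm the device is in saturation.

I_D ≈ 0.65 mA, V_DS ≈ 12 V

V_G = V_DD·R_2/(R_1+R_2) = 13×22/122 = 2.34 V. With the source grounded, V_GS = V_G = 2.34 V.
Assume saturation: I_D = (k_n/2)(V_GS − V_t)² = (1.2/2)×(2.34 − 1.3)² = 0.6×1.04² = 0.654 mA.
V_DS = V_DD − I_D·R_D = 13 − 0.654×2.2 = 11.6 V.
Saturation requires V_DS ≥ V_GS − V_t = 1.04 V; 11.6 ≥ 1.04 ✓.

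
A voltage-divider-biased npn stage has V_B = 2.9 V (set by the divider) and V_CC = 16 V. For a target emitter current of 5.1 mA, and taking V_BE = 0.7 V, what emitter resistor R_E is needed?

R_E ≈ 0.43 kΩ

V_E = V_B − V_BE = 2.9 − 0.7 = 2.2 V.
R_E = V_E / I_E = 2.2 / 5.1 = 0.431 kΩ.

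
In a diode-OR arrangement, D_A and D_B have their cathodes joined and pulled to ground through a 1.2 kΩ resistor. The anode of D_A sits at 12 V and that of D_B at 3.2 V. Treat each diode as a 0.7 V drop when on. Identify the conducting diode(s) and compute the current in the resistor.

Assume both conduct. Then node N would need to be at both 12−0.7 = 11.3 V and 3.2−0.7 = 2.5 V, which is impossible.
Assume only D_A conducts: V_N = 12 − 0.7 = 11.3 V, so I_R = 11.3/1.2 = 9.42 mA.
Check D_B: its anode-to-cathode voltage is 3.2 − 11.3 = -8.1 V < 0.7 V, so it is off. The assumption is consistent.

Only D_A conducts; I_R ≈ 9.4 mA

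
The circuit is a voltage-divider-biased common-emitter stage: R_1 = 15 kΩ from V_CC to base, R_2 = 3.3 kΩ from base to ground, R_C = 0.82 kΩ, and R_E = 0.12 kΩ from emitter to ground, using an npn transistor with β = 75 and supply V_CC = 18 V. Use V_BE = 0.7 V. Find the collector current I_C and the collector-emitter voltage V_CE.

I_C ≈ 16 mA, V_CE ≈ 2.8 V

Thevenize the base divider: V_Th = V_CC·R_2/(R_1+R_2) = 18×3.3/18.3 = 3.25 V, R_Th = R_1‖R_2 = 2.7 kΩ.
Base-emitter loop: V_Th = I_B·R_Th + V_BE + (β+1)I_B·R_E, so I_B = (3.25 − 0.7) / (2.7 + 76×0.12) = 0.215 mA.
I_C = β·I_B = 75×0.215 = 16.1 mA, and I_E = (β+1)I_B = 16.4 mA.
V_CE = V_CC − I_C·R_C − I_E·R_E = 18 − 16.1×0.82 − 16.4×0.12 = 2.8 V.
V_CE = 2.8 V > 0.2 V confirms active-region operation.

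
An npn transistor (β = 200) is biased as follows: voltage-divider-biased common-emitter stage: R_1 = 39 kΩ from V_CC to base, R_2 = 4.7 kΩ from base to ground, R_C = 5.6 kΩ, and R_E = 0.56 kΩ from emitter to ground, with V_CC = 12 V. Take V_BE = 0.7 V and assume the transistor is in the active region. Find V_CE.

V_CE ≈ 5.8 V

Thevenize the base divider: V_Th = V_CC·R_2/(R_1+R_2) = 12×4.7/43.7 = 1.29 V, R_Th = R_1‖R_2 = 4.19 kΩ.
Base-emitter loop: V_Th = I_B·R_Th + V_BE + (β+1)I_B·R_E, so I_B = (1.29 − 0.7) / (4.19 + 201×0.56) = 0.00506 mA.
I_C = β·I_B = 200×0.00506 = 1.01 mA, and I_E = (β+1)I_B = 1.02 mA.
V_CE = V_CC − I_C·R_C − I_E·R_E = 12 − 1.01×5.6 − 1.02×0.56 = 5.76 V.
V_CE = 5.76 V > 0.2 V confirms active-region operation.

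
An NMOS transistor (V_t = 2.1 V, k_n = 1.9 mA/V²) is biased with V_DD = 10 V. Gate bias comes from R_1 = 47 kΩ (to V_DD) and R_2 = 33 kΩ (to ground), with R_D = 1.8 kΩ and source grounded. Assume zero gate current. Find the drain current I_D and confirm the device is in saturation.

I_D ≈ 3.9 mA

V_G = V_DD·R_2/(R_1+R_2) = 10×33/80 = 4.12 V. With the source grounded, V_GS = V_G = 4.12 V.
Assume saturation: I_D = (k_n/2)(V_GS − V_t)² = (1.9/2)×(4.12 − 2.1)² = 0.95×2.02² = 3.9 mA.
V_DS = V_DD − I_D·R_D = 10 − 3.9×1.8 = 2.99 V.
Saturation requires V_DS ≥ V_GS − V_t = 2.02 V; 2.99 ≥ 2.02 ✓.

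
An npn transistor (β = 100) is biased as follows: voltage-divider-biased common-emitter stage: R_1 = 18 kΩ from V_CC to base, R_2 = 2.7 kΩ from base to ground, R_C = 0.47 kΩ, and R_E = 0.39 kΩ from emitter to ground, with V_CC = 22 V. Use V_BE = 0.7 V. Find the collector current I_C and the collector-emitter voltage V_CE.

Thevenize the base divider: V_Th = V_CC·R_2/(R_1+R_2) = 22×2.7/20.7 = 2.87 V, R_Th = R_1‖R_2 = 2.35 kΩ.
Base-emitter loop: V_Th = I_B·R_Th + V_BE + (β+1)I_B·R_E, so I_B = (2.87 − 0.7) / (2.35 + 101×0.39) = 0.052 mA.
I_C = β·I_B = 100×0.052 = 5.2 mA, and I_E = (β+1)I_B = 5.25 mA.
V_CE = V_CC − I_C·R_C − I_E·R_E = 22 − 5.2×0.47 − 5.25×0.39 = 17.5 V.
V_CE = 17.5 V > 0.2 V confirms active-region operation.

I_C ≈ 5.2 mA, V_CE ≈ 18 V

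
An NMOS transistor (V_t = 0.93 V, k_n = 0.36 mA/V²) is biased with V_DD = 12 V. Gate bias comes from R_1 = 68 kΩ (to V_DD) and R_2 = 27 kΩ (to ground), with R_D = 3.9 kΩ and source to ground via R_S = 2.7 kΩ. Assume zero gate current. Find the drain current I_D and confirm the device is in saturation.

I_D ≈ 0.38 mA

V_G = V_DD·R_2/(R_1+R_2) = 12×27/95 = 3.41 V.
Assume saturation: I_D = (k_n/2)(V_GS − V_t)² with V_GS = V_G − I_D·R_S = 3.41 − 2.7·I_D.
Substituting gives 1.31·I_D² − 3.41·I_D + 1.11 = 0, with roots I_D = 0.38 or 2.22 mA.
The root I_D = 2.22 mA gives V_GS = -2.58 V ≤ V_t, so take I_D = 0.38 mA.
Then V_GS = 2.38 V and V_DS = V_DD − I_D(R_D+R_S) = 12 − 0.38×6.6 = 9.49 V.
Saturation requires V_DS ≥ V_GS − V_t = 1.45 V; 9.49 ≥ 1.45 ✓.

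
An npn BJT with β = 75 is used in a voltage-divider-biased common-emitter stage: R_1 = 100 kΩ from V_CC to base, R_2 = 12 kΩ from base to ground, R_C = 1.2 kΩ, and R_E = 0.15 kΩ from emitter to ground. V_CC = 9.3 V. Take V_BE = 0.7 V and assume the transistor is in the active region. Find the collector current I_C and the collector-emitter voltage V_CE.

Thevenize the base divider: V_Th = V_CC·R_2/(R_1+R_2) = 9.3×12/112 = 0.996 V, R_Th = R_1‖R_2 = 10.7 kΩ.
Base-emitter loop: V_Th = I_B·R_Th + V_BE + (β+1)I_B·R_E, so I_B = (0.996 − 0.7) / (10.7 + 76×0.15) = 0.0134 mA.
I_C = β·I_B = 75×0.0134 = 1.01 mA, and I_E = (β+1)I_B = 1.02 mA.
V_CE = V_CC − I_C·R_C − I_E·R_E = 9.3 − 1.01×1.2 − 1.02×0.15 = 7.94 V.
V_CE = 7.94 V > 0.2 V confirms active-region operation.

I_C ≈ 1 mA, V_CE ≈ 7.9 V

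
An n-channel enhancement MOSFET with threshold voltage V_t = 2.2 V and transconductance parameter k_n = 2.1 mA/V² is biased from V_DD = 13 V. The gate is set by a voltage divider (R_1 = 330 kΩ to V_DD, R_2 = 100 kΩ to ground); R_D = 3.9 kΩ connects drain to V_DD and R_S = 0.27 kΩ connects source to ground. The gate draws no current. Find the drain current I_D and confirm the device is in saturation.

V_G = V_DD·R_2/(R_1+R_2) = 13×100/430 = 3.02 V.
Assume saturation: I_D = (k_n/2)(V_GS − V_t)² with V_GS = V_G − I_D·R_S = 3.02 − 0.27·I_D.
Substituting gives 0.0765·I_D² − 1.47·I_D + 0.712 = 0, with roots I_D = 0.498 or 18.7 mA.
The root I_D = 18.7 mA gives V_GS = -2.02 V ≤ V_t, so take I_D = 0.498 mA.
Then V_GS = 2.89 V and V_DS = V_DD − I_D(R_D+R_S) = 13 − 0.498×4.17 = 10.9 V.
Saturation requires V_DS ≥ V_GS − V_t = 0.689 V; 10.9 ≥ 0.689 ✓.

I_D ≈ 0.5 mA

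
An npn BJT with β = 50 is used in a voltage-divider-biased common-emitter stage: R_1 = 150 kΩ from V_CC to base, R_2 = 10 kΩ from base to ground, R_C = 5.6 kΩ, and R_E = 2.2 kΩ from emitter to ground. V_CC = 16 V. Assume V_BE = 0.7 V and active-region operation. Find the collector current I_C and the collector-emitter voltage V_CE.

Thevenize the base divider: V_Th = V_CC·R_2/(R_1+R_2) = 16×10/160 = 1 V, R_Th = R_1‖R_2 = 9.38 kΩ.
Base-emitter loop: V_Th = I_B·R_Th + V_BE + (β+1)I_B·R_E, so I_B = (1 − 0.7) / (9.38 + 51×2.2) = 0.00247 mA.
I_C = β·I_B = 50×0.00247 = 0.123 mA, and I_E = (β+1)I_B = 0.126 mA.
V_CE = V_CC − I_C·R_C − I_E·R_E = 16 − 0.123×5.6 − 0.126×2.2 = 15 V.
V_CE = 15 V > 0.2 V confirms active-region operation.

I_C ≈ 0.12 mA, V_CE ≈ 15 V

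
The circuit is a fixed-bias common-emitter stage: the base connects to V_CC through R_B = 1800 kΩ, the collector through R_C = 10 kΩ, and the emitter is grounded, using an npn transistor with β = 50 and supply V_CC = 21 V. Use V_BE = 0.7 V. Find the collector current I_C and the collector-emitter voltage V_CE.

I_C ≈ 0.56 mA, V_CE ≈ 15 V

Base loop: V_CC = I_B·R_B + V_BE, so I_B = (21 − 0.7)/1800 kΩ = 0.0113 mA.
In the active region I_C = β·I_B = 50 × 0.0113 = 0.564 mA.
Collector loop: V_CE = V_CC − I_C·R_C = 21 − 0.564×10 = 15.4 V.
Since V_CE = 15.4 V > V_CE(sat) ≈ 0.2 V, the transistor is in the active region as assumed.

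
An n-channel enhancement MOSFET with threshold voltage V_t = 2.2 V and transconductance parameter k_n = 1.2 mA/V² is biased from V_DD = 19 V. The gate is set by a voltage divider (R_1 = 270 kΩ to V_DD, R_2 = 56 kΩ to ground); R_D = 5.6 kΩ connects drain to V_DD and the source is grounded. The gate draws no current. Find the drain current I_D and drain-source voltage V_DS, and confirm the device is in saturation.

V_G = V_DD·R_2/(R_1+R_2) = 19×56/326 = 3.26 V. With the source grounded, V_GS = V_G = 3.26 V.
Assume saturation: I_D = (k_n/2)(V_GS − V_t)² = (1.2/2)×(3.26 − 2.2)² = 0.6×1.06² = 0.679 mA.
V_DS = V_DD − I_D·R_D = 19 − 0.679×5.6 = 15.2 V.
Saturation requires V_DS ≥ V_GS − V_t = 1.06 V; 15.2 ≥ 1.06 ✓.

I_D ≈ 0.68 mA, V_DS ≈ 15 V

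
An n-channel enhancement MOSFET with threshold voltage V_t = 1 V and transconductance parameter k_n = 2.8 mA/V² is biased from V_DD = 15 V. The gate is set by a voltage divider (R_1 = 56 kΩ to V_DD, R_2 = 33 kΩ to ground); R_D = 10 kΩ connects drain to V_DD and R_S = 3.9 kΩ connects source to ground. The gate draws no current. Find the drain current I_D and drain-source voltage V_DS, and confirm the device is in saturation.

I_D ≈ 0.96 mA, V_DS ≈ 1.7 V

V_G = V_DD·R_2/(R_1+R_2) = 15×33/89 = 5.56 V.
Assume saturation: I_D = (k_n/2)(V_GS − V_t)² with V_GS = V_G − I_D·R_S = 5.56 − 3.9·I_D.
Substituting gives 21.3·I_D² − 50.8·I_D + 29.1 = 0, with roots I_D = 0.958 or 1.43 mA.
The root I_D = 1.43 mA gives V_GS = -0.0102 V ≤ V_t, so take I_D = 0.958 mA.
Then V_GS = 1.83 V and V_DS = V_DD − I_D(R_D+R_S) = 15 − 0.958×13.9 = 1.69 V.
Saturation requires V_DS ≥ V_GS − V_t = 0.827 V; 1.69 ≥ 0.827 ✓.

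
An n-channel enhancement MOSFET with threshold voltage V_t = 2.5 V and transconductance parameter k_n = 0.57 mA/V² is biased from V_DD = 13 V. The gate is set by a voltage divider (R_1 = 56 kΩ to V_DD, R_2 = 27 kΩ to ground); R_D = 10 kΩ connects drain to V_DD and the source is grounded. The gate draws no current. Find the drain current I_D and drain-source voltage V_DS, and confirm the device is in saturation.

V_G = V_DD·R_2/(R_1+R_2) = 13×27/83 = 4.23 V. With the source grounded, V_GS = V_G = 4.23 V.
Assume saturation: I_D = (k_n/2)(V_GS − V_t)² = (0.57/2)×(4.23 − 2.5)² = 0.285×1.73² = 0.852 mA.
V_DS = V_DD − I_D·R_D = 13 − 0.852×10 = 4.48 V.
Saturation requires V_DS ≥ V_GS − V_t = 1.73 V; 4.48 ≥ 1.73 ✓.

I_D ≈ 0.85 mA, V_DS ≈ 4.5 V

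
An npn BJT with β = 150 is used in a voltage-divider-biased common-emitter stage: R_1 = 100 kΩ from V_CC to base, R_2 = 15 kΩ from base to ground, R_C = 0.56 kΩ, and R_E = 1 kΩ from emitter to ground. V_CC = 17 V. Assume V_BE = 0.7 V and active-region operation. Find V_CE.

V_CE ≈ 15 V

Thevenize the base divider: V_Th = V_CC·R_2/(R_1+R_2) = 17×15/115 = 2.22 V, R_Th = R_1‖R_2 = 13 kΩ.
Base-emitter loop: V_Th = I_B·R_Th + V_BE + (β+1)I_B·R_E, so I_B = (2.22 − 0.7) / (13 + 151×1) = 0.00925 mA.
I_C = β·I_B = 150×0.00925 = 1.39 mA, and I_E = (β+1)I_B = 1.4 mA.
V_CE = V_CC − I_C·R_C − I_E·R_E = 17 − 1.39×0.56 − 1.4×1 = 14.8 V.
V_CE = 14.8 V > 0.2 V confirms active-region operation.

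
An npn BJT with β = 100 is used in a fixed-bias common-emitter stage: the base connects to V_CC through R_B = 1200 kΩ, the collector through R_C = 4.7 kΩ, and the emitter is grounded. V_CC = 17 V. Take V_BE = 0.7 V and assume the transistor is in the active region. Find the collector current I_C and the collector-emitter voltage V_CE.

Base loop: V_CC = I_B·R_B + V_BE, so I_B = (17 − 0.7)/1200 kΩ = 0.0136 mA.
In the active region I_C = β·I_B = 100 × 0.0136 = 1.36 mA.
Collector loop: V_CE = V_CC − I_C·R_C = 17 − 1.36×4.7 = 10.6 V.
Since V_CE = 10.6 V > V_CE(sat) ≈ 0.2 V, the transistor is in the active region as assumed.

I_C ≈ 1.4 mA, V_CE ≈ 11 V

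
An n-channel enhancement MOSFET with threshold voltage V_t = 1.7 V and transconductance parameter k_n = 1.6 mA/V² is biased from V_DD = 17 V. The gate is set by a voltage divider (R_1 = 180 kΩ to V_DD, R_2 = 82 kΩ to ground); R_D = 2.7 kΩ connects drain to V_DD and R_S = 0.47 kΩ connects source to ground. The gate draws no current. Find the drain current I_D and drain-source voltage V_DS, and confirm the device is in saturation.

I_D ≈ 3.3 mA, V_DS ≈ 6.4 V

V_G = V_DD·R_2/(R_1+R_2) = 17×82/262 = 5.32 V.
Assume saturation: I_D = (k_n/2)(V_GS − V_t)² with V_GS = V_G − I_D·R_S = 5.32 − 0.47·I_D.
Substituting gives 0.177·I_D² − 3.72·I_D + 10.5 = 0, with roots I_D = 3.35 or 17.7 mA.
The root I_D = 17.7 mA gives V_GS = -3.01 V ≤ V_t, so take I_D = 3.35 mA.
Then V_GS = 3.75 V and V_DS = V_DD − I_D(R_D+R_S) = 17 − 3.35×3.17 = 6.38 V.
Saturation requires V_DS ≥ V_GS − V_t = 2.05 V; 6.38 ≥ 2.05 ✓.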